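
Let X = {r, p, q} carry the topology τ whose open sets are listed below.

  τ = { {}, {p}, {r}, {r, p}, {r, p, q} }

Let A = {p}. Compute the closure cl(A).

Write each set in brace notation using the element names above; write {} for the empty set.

cl via duality: int({r, q}) = {r}, so X∖{r} = {p, q}

{p, q}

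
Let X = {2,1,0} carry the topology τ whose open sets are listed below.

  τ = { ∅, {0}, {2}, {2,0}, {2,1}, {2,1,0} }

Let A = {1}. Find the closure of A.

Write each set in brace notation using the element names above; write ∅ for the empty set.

{1}

X∖A={2,0}, int(X∖A)={2,0}, hence cl(A)={1}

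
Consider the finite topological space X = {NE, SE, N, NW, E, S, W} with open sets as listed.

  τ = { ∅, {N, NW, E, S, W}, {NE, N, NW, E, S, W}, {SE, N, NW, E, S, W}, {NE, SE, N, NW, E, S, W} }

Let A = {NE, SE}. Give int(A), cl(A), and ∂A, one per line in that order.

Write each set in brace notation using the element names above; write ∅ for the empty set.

int(A) = ∅
cl(A)  = {NE, SE}
∂A     = {NE, SE}

interior: largest open inside A is ∅ (from ∅)
cl via duality: int({N, NW, E, S, W}) = {N, NW, E, S, W}, so X∖{N, NW, E, S, W} = {NE, SE}
cl∖int = {NE, SE}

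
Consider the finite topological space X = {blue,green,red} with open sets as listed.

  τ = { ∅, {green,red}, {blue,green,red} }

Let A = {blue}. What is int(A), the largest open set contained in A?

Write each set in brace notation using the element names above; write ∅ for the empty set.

U open, U⊆A: ∅. int(A) = ⋃ = ∅

∅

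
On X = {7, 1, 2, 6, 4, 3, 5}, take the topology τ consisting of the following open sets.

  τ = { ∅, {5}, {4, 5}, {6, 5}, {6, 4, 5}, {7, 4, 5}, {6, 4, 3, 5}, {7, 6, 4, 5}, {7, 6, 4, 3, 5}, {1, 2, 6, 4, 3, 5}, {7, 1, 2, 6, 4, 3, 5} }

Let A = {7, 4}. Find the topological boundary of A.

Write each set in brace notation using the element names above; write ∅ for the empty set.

interior: largest open inside A is ∅ (from ∅)
cl via duality: int({1, 2, 6, 3, 5}) = {6, 5}, so X∖{6, 5} = {7, 1, 2, 4, 3}
cl∖int = {7, 1, 2, 4, 3}

{7, 1, 2, 4, 3}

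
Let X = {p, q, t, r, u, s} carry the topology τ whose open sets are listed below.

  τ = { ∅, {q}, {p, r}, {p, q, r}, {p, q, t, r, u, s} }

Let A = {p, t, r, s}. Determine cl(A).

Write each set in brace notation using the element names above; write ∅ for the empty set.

X∖A={q, u}, int(X∖A)={q}, hence cl(A)={p, t, r, u, s}

{p, t, r, u, s}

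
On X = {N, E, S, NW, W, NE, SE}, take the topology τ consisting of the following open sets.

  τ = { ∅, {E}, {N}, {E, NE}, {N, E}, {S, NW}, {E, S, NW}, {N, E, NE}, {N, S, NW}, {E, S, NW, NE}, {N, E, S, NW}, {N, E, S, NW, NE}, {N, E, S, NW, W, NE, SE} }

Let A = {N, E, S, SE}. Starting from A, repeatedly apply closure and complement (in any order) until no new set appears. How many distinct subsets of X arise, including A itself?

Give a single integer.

10

complement {NW, W, NE}; its interior ∅; cl(A) = X∖∅ = {N, E, S, NW, W, NE, SE}
With k = closure, c = complement:
  1. A     = {N, E, S, SE}
  2. kA    = {N, E, S, NW, W, NE, SE}
  3. cA    = {NW, W, NE}
  4. ckA   = ∅
  5. kcA   = {S, NW, W, NE, SE}
  6. ckcA  = {N, E}
  7. kckcA = {N, E, W, NE, SE}
  8. ckckcA = {S, NW}
  9. kckckcA = {S, NW, W, SE}
  10. ckckckcA = {N, E, NE}
k, c of each give nothing new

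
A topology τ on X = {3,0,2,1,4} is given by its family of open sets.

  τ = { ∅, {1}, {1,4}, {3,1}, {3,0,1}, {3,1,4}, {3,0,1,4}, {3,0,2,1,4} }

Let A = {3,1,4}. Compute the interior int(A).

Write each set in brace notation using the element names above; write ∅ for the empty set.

{3,1,4}

interior: largest open inside A is {3,1,4} (from ∅, {1}, {3,1}, {1,4}, {3,1,4})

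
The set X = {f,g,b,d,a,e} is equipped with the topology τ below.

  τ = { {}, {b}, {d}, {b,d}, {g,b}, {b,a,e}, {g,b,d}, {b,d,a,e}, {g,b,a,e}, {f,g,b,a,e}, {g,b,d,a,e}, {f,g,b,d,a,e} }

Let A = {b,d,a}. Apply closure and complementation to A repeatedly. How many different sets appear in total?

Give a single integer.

6

cl via duality: int({f,g,e}) = {}, so X∖{} = {f,g,b,d,a,e}
Write k for closure, c for complement:
  1. A     = {b,d,a}
  2. kA    = {f,g,b,d,a,e}
  3. cA    = {f,g,e}
  4. ckA   = {}
  5. kcA   = {f,g,a,e}
  6. ckcA  = {b,d}
applying k or c yields no new set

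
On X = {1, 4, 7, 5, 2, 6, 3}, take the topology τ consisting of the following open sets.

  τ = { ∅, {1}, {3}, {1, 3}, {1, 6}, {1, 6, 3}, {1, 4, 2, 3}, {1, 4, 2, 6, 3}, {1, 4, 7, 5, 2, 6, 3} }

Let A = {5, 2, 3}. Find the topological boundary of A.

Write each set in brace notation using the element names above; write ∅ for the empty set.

U open, U⊆A: ∅, {3}. int(A) = ⋃ = {3}
X∖A={1, 4, 7, 6}, int(X∖A)={1, 6}, hence cl(A)={4, 7, 5, 2, 3}
∂A: remove int from cl → {4, 7, 5, 2}

{4, 7, 5, 2}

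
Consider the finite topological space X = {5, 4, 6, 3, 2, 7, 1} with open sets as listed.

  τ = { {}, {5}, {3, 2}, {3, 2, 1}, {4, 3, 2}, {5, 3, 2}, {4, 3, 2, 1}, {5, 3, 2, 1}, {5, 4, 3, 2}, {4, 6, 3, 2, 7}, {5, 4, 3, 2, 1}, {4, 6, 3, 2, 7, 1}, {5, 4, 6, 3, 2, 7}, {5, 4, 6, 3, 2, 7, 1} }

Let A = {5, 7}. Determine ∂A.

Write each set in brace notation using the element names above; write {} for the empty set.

interior: largest open inside A is {5} (from {}, {5})
cl via duality: int({4, 6, 3, 2, 1}) = {4, 3, 2, 1}, so X∖{4, 3, 2, 1} = {5, 6, 7}
cl∖int = {6, 7}

{6, 7}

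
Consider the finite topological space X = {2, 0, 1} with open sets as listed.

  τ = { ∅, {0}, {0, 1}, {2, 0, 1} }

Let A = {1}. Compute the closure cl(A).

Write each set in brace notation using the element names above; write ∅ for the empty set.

X∖A={2, 0}, int(X∖A)={0}, hence cl(A)={2, 1}

{2, 1}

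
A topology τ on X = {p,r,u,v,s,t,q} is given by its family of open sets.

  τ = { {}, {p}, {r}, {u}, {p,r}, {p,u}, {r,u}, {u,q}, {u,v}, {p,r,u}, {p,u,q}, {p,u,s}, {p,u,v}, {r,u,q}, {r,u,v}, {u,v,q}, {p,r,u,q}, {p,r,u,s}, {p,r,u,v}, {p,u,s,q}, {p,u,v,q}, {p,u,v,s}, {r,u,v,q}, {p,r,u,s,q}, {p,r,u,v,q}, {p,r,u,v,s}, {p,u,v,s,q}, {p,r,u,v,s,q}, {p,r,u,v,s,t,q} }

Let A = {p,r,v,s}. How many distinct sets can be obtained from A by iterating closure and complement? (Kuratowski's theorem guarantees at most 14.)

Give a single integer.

cl via duality: int({u,t,q}) = {u,q}, so X∖{u,q} = {p,r,v,s,t}
Write k for closure, c for complement:
  1. A     = {p,r,v,s}
  2. kA    = {p,r,v,s,t}
  3. cA    = {u,t,q}
  4. ckA   = {u,q}
  5. kcA   = {u,v,s,t,q}
  6. ckcA  = {p,r}
  7. kckcA = {p,r,s,t}
  8. ckckcA = {u,v,q}
applying k or c yields no new set

8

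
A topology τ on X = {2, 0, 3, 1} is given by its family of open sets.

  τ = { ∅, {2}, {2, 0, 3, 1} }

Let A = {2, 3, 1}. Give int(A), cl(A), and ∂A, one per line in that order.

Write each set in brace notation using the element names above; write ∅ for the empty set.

open subsets of A: ∅, {2}; so int(A) = {2}
closure: X∖int(X∖A) = X∖∅ = {2, 0, 3, 1}
∂A = {2, 0, 3, 1} minus {2} = {0, 3, 1}

int(A) = {2}
cl(A)  = {2, 0, 3, 1}
∂A     = {0, 3, 1}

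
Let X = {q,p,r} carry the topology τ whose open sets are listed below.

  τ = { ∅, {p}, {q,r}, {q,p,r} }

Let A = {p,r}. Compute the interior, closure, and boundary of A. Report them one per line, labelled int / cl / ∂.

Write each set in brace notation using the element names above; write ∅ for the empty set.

int(A) = {p}
cl(A)  = {q,p,r}
∂A     = {q,r}

interior: largest open inside A is {p} (from ∅, {p})
cl via duality: int({q}) = ∅, so X∖∅ = {q,p,r}
cl∖int = {q,r}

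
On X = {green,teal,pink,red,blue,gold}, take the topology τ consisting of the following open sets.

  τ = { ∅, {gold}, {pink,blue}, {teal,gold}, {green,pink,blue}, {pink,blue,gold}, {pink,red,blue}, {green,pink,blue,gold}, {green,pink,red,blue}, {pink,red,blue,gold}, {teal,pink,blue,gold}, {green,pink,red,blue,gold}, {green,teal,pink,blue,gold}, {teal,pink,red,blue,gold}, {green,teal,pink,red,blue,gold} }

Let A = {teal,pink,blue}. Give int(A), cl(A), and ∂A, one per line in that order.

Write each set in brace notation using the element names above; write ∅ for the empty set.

int(A) = {pink,blue}
cl(A)  = {green,teal,pink,red,blue}
∂A     = {green,teal,red}

U open, U⊆A: ∅, {pink,blue}. int(A) = ⋃ = {pink,blue}
X∖A={green,red,gold}, int(X∖A)={gold}, hence cl(A)={green,teal,pink,red,blue}
∂A: remove int from cl → {green,teal,red}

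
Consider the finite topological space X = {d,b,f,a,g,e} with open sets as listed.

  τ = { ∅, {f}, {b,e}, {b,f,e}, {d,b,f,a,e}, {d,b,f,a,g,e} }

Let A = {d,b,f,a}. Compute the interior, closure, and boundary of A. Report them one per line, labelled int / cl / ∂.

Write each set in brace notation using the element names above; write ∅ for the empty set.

opens ⊆ A: ∅, {f}; union → int = {f}
complement {g,e}; its interior ∅; cl(A) = X∖∅ = {d,b,f,a,g,e}
boundary = {d,b,f,a,g,e} ∖ {f} = {d,b,a,g,e}

int(A) = {f}
cl(A)  = {d,b,f,a,g,e}
∂A     = {d,b,a,g,e}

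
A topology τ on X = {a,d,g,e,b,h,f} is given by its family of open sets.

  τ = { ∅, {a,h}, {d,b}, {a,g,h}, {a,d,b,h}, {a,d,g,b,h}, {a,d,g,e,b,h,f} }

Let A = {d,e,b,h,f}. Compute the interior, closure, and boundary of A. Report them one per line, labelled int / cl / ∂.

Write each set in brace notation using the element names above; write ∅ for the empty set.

U open, U⊆A: ∅, {d,b}. int(A) = ⋃ = {d,b}
X∖A={a,g}, int(X∖A)=∅, hence cl(A)={a,d,g,e,b,h,f}
∂A: remove int from cl → {a,g,e,h,f}

int(A) = {d,b}
cl(A)  = {a,d,g,e,b,h,f}
∂A     = {a,g,e,h,f}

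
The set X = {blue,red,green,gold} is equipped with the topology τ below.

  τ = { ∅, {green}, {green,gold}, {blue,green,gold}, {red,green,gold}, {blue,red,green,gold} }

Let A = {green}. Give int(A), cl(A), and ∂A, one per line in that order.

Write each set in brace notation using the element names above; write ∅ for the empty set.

U open, U⊆A: ∅, {green}. int(A) = ⋃ = {green}
X∖A={blue,red,gold}, int(X∖A)=∅, hence cl(A)={blue,red,green,gold}
∂A: remove int from cl → {blue,red,gold}

int(A) = {green}
cl(A)  = {blue,red,green,gold}
∂A     = {blue,red,gold}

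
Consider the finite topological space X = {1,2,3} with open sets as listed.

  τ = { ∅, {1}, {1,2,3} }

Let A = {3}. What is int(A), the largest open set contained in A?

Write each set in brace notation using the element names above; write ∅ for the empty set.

opens ⊆ A: ∅; union → int = ∅

∅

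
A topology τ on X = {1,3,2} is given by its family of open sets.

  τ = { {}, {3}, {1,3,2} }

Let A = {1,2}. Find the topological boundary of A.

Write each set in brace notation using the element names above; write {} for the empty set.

{1,2}

interior: largest open inside A is {} (from {})
cl via duality: int({3}) = {3}, so X∖{3} = {1,2}
cl∖int = {1,2}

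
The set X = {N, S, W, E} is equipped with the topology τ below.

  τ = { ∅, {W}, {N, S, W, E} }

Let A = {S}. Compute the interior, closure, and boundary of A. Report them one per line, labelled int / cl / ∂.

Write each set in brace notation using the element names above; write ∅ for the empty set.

open subsets of A: ∅; so int(A) = ∅
closure: X∖int(X∖A) = X∖{W} = {N, S, E}
∂A = {N, S, E} minus ∅ = {N, S, E}

int(A) = ∅
cl(A)  = {N, S, E}
∂A     = {N, S, E}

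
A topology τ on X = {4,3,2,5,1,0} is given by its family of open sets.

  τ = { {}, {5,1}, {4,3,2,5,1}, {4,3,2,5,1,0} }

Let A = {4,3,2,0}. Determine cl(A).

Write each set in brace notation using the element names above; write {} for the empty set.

{4,3,2,0}

X∖A={5,1}, int(X∖A)={5,1}, hence cl(A)={4,3,2,0}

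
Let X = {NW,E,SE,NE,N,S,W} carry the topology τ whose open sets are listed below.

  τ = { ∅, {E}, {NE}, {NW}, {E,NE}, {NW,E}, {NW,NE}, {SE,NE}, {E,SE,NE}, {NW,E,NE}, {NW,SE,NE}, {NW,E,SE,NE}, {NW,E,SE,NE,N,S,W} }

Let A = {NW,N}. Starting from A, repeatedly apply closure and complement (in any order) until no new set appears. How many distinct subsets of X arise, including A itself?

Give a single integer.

complement {E,SE,NE,S,W}; its interior {E,SE,NE}; cl(A) = X∖{E,SE,NE} = {NW,N,S,W}
With k = closure, c = complement:
  1. A     = {NW,N}
  2. kA    = {NW,N,S,W}
  3. cA    = {E,SE,NE,S,W}
  4. ckA   = {E,SE,NE}
  5. kcA   = {E,SE,NE,N,S,W}
  6. ckcA  = {NW}
k, c of each give nothing new

6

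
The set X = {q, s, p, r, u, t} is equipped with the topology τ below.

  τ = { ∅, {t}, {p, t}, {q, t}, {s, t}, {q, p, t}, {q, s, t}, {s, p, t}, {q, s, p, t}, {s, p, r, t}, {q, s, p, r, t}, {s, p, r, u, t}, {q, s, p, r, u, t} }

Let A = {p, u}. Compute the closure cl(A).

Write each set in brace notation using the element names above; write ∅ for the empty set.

cl via duality: int({q, s, r, t}) = {q, s, t}, so X∖{q, s, t} = {p, r, u}

{p, r, u}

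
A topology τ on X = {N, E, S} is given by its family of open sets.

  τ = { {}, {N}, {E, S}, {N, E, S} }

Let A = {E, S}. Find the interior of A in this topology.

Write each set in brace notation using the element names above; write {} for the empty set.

{E, S}

open subsets of A: {}, {E, S}; so int(A) = {E, S}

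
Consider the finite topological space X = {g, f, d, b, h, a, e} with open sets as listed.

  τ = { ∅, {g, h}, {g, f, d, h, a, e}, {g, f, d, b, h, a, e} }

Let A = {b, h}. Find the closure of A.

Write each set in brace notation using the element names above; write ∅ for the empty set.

complement {g, f, d, a, e}; its interior ∅; cl(A) = X∖∅ = {g, f, d, b, h, a, e}

{g, f, d, b, h, a, e}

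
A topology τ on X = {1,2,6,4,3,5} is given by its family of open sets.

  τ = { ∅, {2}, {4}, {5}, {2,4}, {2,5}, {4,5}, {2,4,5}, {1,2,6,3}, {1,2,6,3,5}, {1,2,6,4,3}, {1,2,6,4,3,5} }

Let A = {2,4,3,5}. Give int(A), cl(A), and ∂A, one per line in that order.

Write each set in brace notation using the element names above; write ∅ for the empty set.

int(A) = {2,4,5}
cl(A)  = {1,2,6,4,3,5}
∂A     = {1,6,3}

U open, U⊆A: ∅, {4}, {2}, {5}, {2,4}, {2,5}, {4,5}, {2,4,5}. int(A) = ⋃ = {2,4,5}
X∖A={1,6}, int(X∖A)=∅, hence cl(A)={1,2,6,4,3,5}
∂A: remove int from cl → {1,6,3}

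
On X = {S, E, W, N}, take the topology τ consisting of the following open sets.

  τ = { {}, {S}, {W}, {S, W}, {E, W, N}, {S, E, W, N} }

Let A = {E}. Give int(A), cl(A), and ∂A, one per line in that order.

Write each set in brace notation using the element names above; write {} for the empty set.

opens ⊆ A: {}; union → int = {}
complement {S, W, N}; its interior {S, W}; cl(A) = X∖{S, W} = {E, N}
boundary = {E, N} ∖ {} = {E, N}

int(A) = {}
cl(A)  = {E, N}
∂A     = {E, N}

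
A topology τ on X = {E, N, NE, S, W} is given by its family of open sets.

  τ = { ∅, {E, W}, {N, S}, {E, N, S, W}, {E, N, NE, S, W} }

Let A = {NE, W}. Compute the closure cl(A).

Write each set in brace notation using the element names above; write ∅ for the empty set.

{E, NE, W}

X∖A={E, N, S}, int(X∖A)={N, S}, hence cl(A)={E, NE, W}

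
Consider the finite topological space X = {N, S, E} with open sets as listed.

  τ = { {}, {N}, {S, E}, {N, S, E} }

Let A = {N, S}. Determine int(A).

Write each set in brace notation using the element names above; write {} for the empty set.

{N}

open subsets of A: {}, {N}; so int(A) = {N}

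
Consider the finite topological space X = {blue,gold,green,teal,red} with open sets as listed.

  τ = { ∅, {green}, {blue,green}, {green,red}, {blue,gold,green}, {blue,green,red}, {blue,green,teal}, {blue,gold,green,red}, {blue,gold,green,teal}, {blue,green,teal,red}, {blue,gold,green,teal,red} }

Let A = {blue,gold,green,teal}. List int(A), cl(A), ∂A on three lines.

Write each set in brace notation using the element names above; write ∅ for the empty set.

int(A) = {blue,gold,green,teal}
cl(A)  = {blue,gold,green,teal,red}
∂A     = {red}

U open, U⊆A: ∅, {green}, {blue,green}, {blue,gold,green}, {blue,green,teal}, {blue,gold,green,teal}. int(A) = ⋃ = {blue,gold,green,teal}
X∖A={red}, int(X∖A)=∅, hence cl(A)={blue,gold,green,teal,red}
∂A: remove int from cl → {red}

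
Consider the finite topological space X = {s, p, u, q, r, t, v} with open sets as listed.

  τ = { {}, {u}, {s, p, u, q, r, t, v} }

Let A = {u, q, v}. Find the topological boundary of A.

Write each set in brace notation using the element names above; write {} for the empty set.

open subsets of A: {}, {u}; so int(A) = {u}
closure: X∖int(X∖A) = X∖{} = {s, p, u, q, r, t, v}
∂A = {s, p, u, q, r, t, v} minus {u} = {s, p, q, r, t, v}

{s, p, q, r, t, v}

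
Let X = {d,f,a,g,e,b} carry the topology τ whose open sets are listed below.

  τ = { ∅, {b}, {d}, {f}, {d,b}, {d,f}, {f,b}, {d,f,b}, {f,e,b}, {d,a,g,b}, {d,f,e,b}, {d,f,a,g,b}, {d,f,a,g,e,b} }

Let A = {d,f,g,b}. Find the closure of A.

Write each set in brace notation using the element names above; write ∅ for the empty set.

cl via duality: int({a,e}) = ∅, so X∖∅ = {d,f,a,g,e,b}

{d,f,a,g,e,b}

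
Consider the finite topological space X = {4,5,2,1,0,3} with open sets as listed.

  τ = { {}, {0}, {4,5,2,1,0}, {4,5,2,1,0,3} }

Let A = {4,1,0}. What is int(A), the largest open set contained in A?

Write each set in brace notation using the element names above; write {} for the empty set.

opens ⊆ A: {}, {0}; union → int = {0}

{0}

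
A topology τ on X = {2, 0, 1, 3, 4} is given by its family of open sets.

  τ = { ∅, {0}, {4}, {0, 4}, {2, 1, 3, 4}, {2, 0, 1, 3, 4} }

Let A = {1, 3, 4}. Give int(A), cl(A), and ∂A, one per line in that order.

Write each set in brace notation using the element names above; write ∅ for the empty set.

int(A) = {4}
cl(A)  = {2, 1, 3, 4}
∂A     = {2, 1, 3}

open subsets of A: ∅, {4}; so int(A) = {4}
closure: X∖int(X∖A) = X∖{0} = {2, 1, 3, 4}
∂A = {2, 1, 3, 4} minus {4} = {2, 1, 3}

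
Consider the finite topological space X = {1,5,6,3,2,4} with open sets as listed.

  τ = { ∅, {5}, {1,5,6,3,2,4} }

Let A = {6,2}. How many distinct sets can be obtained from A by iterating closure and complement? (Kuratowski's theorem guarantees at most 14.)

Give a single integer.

cl via duality: int({1,5,3,4}) = {5}, so X∖{5} = {1,6,3,2,4}
Write k for closure, c for complement:
  1. A     = {6,2}
  2. kA    = {1,6,3,2,4}
  3. cA    = {1,5,3,4}
  4. ckA   = {5}
  5. kcA   = {1,5,6,3,2,4}
  6. ckcA  = ∅
applying k or c yields no new set

6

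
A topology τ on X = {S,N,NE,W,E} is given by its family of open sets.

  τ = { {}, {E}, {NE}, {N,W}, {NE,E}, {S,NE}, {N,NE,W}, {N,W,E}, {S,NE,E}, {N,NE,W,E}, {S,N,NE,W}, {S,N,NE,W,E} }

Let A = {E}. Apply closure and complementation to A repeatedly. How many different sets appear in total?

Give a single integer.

2

cl via duality: int({S,N,NE,W}) = {S,N,NE,W}, so X∖{S,N,NE,W} = {E}
Write k for closure, c for complement:
  1. A     = {E}
  2. cA    = {S,N,NE,W}
applying k or c yields no new set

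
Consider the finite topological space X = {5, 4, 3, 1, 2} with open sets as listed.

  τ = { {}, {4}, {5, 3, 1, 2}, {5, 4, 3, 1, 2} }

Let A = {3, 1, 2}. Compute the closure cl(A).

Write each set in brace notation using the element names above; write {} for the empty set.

complement {5, 4}; its interior {4}; cl(A) = X∖{4} = {5, 3, 1, 2}

{5, 3, 1, 2}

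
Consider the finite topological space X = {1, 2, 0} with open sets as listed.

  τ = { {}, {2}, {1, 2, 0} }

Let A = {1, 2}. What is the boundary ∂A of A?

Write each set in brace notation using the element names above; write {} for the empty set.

interior: largest open inside A is {2} (from {}, {2})
cl via duality: int({0}) = {}, so X∖{} = {1, 2, 0}
cl∖int = {1, 0}

{1, 0}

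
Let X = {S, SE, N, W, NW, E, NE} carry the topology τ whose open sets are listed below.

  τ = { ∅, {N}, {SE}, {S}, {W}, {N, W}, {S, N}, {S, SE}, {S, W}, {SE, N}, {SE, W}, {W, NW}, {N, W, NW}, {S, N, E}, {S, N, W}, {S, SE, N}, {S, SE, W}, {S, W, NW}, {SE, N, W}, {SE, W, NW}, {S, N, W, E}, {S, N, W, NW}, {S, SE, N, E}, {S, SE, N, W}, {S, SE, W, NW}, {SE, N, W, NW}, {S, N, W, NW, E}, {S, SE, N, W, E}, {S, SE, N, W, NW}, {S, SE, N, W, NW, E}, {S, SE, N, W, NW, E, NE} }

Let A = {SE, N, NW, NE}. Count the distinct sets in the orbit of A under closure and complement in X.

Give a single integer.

8

X∖A={S, W, E}, int(X∖A)={S, W}, hence cl(A)={SE, N, NW, E, NE}
Orbit (k=closure, c=complement):
  1. A     = {SE, N, NW, NE}
  2. kA    = {SE, N, NW, E, NE}
  3. cA    = {S, W, E}
  4. ckA   = {S, W}
  5. kcA   = {S, W, NW, E, NE}
  6. ckcA  = {SE, N}
  7. kckcA = {SE, N, E, NE}
  8. ckckcA = {S, W, NW}
(closed under both — stop)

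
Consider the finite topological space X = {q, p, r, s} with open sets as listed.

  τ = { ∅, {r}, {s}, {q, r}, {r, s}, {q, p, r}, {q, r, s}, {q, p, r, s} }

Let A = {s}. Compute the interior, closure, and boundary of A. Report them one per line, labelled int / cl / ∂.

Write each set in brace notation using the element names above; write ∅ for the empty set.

interior: largest open inside A is {s} (from ∅, {s})
cl via duality: int({q, p, r}) = {q, p, r}, so X∖{q, p, r} = {s}
cl∖int = ∅

int(A) = {s}
cl(A)  = {s}
∂A     = ∅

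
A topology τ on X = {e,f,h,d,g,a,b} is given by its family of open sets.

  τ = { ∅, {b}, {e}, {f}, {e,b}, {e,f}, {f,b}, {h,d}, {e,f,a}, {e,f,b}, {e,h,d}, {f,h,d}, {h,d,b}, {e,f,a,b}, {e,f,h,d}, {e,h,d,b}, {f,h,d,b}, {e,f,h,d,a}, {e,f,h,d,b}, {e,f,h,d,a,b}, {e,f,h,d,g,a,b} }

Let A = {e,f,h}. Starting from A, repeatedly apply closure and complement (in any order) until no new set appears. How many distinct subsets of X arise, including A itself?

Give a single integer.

cl via duality: int({d,g,a,b}) = {b}, so X∖{b} = {e,f,h,d,g,a}
Write k for closure, c for complement:
  1. A     = {e,f,h}
  2. kA    = {e,f,h,d,g,a}
  3. cA    = {d,g,a,b}
  4. ckA   = {b}
  5. kcA   = {h,d,g,a,b}
  6. kckA  = {g,b}
  7. ckcA  = {e,f}
  8. ckckA = {e,f,h,d,a}
  9. kckcA = {e,f,g,a}
  10. ckckcA = {h,d,b}
  11. kckckcA = {h,d,g,b}
  12. ckckckcA = {e,f,a}
applying k or c yields no new set

12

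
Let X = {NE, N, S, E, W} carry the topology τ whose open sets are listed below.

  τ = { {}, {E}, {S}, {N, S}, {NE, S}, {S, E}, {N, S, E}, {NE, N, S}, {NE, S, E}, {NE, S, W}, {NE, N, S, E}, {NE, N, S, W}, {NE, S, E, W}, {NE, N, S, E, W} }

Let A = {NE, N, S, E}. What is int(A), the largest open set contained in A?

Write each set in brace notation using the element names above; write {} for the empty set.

U open, U⊆A: {}, {S}, {E}, {N, S}, {S, E}, {NE, S}, {N, S, E}, {NE, N, S}, {NE, S, E}, {NE, N, S, E}. int(A) = ⋃ = {NE, N, S, E}

{NE, N, S, E}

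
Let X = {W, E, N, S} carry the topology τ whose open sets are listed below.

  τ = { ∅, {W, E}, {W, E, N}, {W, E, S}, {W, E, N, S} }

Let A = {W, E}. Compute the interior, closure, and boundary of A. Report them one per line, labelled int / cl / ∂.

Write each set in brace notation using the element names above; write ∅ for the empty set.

int(A) = {W, E}
cl(A)  = {W, E, N, S}
∂A     = {N, S}

opens ⊆ A: ∅, {W, E}; union → int = {W, E}
complement {N, S}; its interior ∅; cl(A) = X∖∅ = {W, E, N, S}
boundary = {W, E, N, S} ∖ {W, E} = {N, S}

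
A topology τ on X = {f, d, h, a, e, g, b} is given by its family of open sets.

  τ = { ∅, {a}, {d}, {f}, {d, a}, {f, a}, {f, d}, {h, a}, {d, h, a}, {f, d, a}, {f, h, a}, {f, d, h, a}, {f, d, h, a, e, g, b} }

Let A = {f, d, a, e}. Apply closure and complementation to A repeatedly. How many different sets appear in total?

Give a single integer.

cl via duality: int({h, g, b}) = ∅, so X∖∅ = {f, d, h, a, e, g, b}
Write k for closure, c for complement:
  1. A     = {f, d, a, e}
  2. kA    = {f, d, h, a, e, g, b}
  3. cA    = {h, g, b}
  4. ckA   = ∅
  5. kcA   = {h, e, g, b}
  6. ckcA  = {f, d, a}
applying k or c yields no new set

6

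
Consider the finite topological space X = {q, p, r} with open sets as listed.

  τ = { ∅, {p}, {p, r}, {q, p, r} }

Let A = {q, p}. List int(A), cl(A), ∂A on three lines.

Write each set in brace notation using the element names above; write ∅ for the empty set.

U open, U⊆A: ∅, {p}. int(A) = ⋃ = {p}
X∖A={r}, int(X∖A)=∅, hence cl(A)={q, p, r}
∂A: remove int from cl → {q, r}

int(A) = {p}
cl(A)  = {q, p, r}
∂A     = {q, r}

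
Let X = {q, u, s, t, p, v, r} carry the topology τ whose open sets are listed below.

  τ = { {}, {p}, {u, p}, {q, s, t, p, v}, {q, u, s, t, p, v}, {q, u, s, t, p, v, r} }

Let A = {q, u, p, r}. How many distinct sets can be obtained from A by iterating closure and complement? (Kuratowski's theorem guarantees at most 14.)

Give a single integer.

complement {s, t, v}; its interior {}; cl(A) = X∖{} = {q, u, s, t, p, v, r}
With k = closure, c = complement:
  1. A     = {q, u, p, r}
  2. kA    = {q, u, s, t, p, v, r}
  3. cA    = {s, t, v}
  4. ckA   = {}
  5. kcA   = {q, s, t, v, r}
  6. ckcA  = {u, p}
k, c of each give nothing new

6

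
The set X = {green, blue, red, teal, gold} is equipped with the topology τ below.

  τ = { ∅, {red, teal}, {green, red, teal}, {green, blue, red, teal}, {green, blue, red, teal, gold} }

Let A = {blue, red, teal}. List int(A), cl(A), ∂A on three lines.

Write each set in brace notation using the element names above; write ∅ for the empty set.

int(A) = {red, teal}
cl(A)  = {green, blue, red, teal, gold}
∂A     = {green, blue, gold}

opens ⊆ A: ∅, {red, teal}; union → int = {red, teal}
complement {green, gold}; its interior ∅; cl(A) = X∖∅ = {green, blue, red, teal, gold}
boundary = {green, blue, red, teal, gold} ∖ {red, teal} = {green, blue, gold}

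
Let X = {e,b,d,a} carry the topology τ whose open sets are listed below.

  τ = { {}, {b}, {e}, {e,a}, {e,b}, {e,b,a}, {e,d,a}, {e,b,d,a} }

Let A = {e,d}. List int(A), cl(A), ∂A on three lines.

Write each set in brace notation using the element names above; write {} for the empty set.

open subsets of A: {}, {e}; so int(A) = {e}
closure: X∖int(X∖A) = X∖{b} = {e,d,a}
∂A = {e,d,a} minus {e} = {d,a}

int(A) = {e}
cl(A)  = {e,d,a}
∂A     = {d,a}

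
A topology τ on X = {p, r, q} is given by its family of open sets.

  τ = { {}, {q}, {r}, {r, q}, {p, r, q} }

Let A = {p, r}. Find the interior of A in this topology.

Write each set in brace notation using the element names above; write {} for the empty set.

{r}

open subsets of A: {}, {r}; so int(A) = {r}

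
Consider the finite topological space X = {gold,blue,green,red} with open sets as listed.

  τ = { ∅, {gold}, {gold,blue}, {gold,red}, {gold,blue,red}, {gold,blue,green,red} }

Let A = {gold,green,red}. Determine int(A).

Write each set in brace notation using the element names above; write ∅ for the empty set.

open subsets of A: ∅, {gold}, {gold,red}; so int(A) = {gold,red}

{gold,red}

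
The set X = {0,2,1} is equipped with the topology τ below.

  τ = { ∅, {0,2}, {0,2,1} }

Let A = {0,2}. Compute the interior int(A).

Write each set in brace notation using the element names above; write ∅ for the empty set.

interior: largest open inside A is {0,2} (from ∅, {0,2})

{0,2}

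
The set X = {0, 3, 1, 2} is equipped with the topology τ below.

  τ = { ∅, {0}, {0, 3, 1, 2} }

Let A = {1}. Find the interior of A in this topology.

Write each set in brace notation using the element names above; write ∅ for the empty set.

∅

opens ⊆ A: ∅; union → int = ∅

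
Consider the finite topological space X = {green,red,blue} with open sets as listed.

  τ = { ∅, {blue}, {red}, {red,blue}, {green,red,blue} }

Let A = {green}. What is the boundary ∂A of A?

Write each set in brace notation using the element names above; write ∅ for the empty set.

U open, U⊆A: ∅. int(A) = ⋃ = ∅
X∖A={red,blue}, int(X∖A)={red,blue}, hence cl(A)={green}
∂A: remove int from cl → {green}

{green}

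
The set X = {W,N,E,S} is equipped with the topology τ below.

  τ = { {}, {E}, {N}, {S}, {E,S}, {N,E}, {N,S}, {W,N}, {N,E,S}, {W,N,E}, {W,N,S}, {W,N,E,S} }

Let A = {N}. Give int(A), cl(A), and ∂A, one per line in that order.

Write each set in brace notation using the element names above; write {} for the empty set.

interior: largest open inside A is {N} (from {}, {N})
cl via duality: int({W,E,S}) = {E,S}, so X∖{E,S} = {W,N}
cl∖int = {W}

int(A) = {N}
cl(A)  = {W,N}
∂A     = {W}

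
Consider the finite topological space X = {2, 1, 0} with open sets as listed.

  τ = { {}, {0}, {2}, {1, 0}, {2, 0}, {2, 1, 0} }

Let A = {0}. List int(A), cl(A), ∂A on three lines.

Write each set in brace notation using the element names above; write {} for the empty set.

int(A) = {0}
cl(A)  = {1, 0}
∂A     = {1}

opens ⊆ A: {}, {0}; union → int = {0}
complement {2, 1}; its interior {2}; cl(A) = X∖{2} = {1, 0}
boundary = {1, 0} ∖ {0} = {1}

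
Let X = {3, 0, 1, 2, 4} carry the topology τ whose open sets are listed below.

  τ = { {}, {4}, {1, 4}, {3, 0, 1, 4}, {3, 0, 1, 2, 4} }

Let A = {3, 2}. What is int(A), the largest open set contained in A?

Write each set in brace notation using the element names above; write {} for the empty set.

{}

interior: largest open inside A is {} (from {})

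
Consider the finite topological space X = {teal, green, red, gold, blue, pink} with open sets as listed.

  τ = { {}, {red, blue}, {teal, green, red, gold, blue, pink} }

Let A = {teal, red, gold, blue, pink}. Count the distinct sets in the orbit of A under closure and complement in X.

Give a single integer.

cl via duality: int({green}) = {}, so X∖{} = {teal, green, red, gold, blue, pink}
Write k for closure, c for complement:
  1. A     = {teal, red, gold, blue, pink}
  2. kA    = {teal, green, red, gold, blue, pink}
  3. cA    = {green}
  4. ckA   = {}
  5. kcA   = {teal, green, gold, pink}
  6. ckcA  = {red, blue}
applying k or c yields no new set

6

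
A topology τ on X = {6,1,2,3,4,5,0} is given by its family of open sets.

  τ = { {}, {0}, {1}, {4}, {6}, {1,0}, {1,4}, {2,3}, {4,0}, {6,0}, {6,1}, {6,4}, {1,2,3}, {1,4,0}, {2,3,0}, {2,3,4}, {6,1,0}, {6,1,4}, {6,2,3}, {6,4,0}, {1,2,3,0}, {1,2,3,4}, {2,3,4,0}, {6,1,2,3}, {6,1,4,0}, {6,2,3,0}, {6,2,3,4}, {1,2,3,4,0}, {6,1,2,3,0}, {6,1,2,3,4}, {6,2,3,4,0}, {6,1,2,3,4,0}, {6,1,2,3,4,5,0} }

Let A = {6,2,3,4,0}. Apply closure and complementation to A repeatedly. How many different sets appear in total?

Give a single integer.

complement {1,5}; its interior {1}; cl(A) = X∖{1} = {6,2,3,4,5,0}
With k = closure, c = complement:
  1. A     = {6,2,3,4,0}
  2. kA    = {6,2,3,4,5,0}
  3. cA    = {1,5}
  4. ckA   = {1}
k, c of each give nothing new

4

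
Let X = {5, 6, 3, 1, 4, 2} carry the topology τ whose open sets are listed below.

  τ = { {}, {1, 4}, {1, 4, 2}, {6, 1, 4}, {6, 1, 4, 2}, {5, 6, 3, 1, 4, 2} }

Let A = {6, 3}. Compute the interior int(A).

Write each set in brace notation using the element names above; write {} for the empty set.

opens ⊆ A: {}; union → int = {}

{}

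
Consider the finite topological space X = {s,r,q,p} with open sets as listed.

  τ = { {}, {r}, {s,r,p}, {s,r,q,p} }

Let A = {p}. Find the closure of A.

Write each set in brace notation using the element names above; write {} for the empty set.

closure: X∖int(X∖A) = X∖{r} = {s,q,p}

{s,q,p}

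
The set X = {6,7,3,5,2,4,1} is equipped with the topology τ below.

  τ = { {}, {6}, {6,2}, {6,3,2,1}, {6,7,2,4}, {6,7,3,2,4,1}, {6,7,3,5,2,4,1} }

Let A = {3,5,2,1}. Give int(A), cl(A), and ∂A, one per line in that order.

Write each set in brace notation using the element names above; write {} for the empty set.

int(A) = {}
cl(A)  = {7,3,5,2,4,1}
∂A     = {7,3,5,2,4,1}

opens ⊆ A: {}; union → int = {}
complement {6,7,4}; its interior {6}; cl(A) = X∖{6} = {7,3,5,2,4,1}
boundary = {7,3,5,2,4,1} ∖ {} = {7,3,5,2,4,1}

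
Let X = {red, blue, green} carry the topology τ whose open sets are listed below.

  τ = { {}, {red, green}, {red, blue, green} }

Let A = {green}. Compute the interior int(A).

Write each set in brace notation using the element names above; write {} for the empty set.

{}

interior: largest open inside A is {} (from {})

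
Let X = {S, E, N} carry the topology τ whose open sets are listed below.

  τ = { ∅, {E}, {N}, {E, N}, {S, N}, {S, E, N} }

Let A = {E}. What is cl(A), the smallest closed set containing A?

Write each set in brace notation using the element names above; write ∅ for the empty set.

closure: X∖int(X∖A) = X∖{S, N} = {E}

{E}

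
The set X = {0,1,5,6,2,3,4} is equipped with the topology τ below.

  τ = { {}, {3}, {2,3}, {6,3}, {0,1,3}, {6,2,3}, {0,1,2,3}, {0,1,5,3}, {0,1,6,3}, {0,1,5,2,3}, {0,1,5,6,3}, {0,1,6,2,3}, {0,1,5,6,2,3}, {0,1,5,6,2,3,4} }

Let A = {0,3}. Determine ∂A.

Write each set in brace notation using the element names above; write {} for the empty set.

U open, U⊆A: {}, {3}. int(A) = ⋃ = {3}
X∖A={1,5,6,2,4}, int(X∖A)={}, hence cl(A)={0,1,5,6,2,3,4}
∂A: remove int from cl → {0,1,5,6,2,4}

{0,1,5,6,2,4}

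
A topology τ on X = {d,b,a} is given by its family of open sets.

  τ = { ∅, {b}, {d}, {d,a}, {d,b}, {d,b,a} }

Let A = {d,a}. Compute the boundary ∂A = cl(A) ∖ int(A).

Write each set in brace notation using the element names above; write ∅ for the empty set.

interior: largest open inside A is {d,a} (from ∅, {d}, {d,a})
cl via duality: int({b}) = {b}, so X∖{b} = {d,a}
cl∖int = ∅

∅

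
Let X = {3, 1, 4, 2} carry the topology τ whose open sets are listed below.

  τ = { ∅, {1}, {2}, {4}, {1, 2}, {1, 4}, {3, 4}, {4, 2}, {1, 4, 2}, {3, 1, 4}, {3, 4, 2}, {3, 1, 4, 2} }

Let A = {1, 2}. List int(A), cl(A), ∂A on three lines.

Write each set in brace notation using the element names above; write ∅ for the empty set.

U open, U⊆A: ∅, {2}, {1}, {1, 2}. int(A) = ⋃ = {1, 2}
X∖A={3, 4}, int(X∖A)={3, 4}, hence cl(A)={1, 2}
∂A: remove int from cl → ∅

int(A) = {1, 2}
cl(A)  = {1, 2}
∂A     = ∅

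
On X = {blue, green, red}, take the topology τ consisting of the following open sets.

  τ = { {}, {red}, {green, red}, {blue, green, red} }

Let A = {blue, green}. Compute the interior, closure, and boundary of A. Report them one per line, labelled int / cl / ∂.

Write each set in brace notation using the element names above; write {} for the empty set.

open subsets of A: {}; so int(A) = {}
closure: X∖int(X∖A) = X∖{red} = {blue, green}
∂A = {blue, green} minus {} = {blue, green}

int(A) = {}
cl(A)  = {blue, green}
∂A     = {blue, green}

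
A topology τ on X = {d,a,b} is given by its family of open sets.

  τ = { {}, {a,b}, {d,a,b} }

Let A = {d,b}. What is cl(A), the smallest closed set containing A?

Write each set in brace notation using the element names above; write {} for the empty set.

complement {a}; its interior {}; cl(A) = X∖{} = {d,a,b}

{d,a,b}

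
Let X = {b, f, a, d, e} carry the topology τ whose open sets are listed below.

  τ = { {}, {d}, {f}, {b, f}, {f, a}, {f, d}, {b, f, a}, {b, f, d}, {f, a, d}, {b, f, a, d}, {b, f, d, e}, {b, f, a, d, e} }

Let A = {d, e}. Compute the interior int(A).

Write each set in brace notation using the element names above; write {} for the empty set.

open subsets of A: {}, {d}; so int(A) = {d}

{d}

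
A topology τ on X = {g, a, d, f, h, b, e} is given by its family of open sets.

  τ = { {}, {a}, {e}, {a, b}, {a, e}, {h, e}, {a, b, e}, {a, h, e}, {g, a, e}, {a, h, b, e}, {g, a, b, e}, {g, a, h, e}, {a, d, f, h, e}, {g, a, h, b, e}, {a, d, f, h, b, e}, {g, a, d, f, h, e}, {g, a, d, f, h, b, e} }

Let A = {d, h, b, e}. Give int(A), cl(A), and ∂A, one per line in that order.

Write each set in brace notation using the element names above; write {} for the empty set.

int(A) = {h, e}
cl(A)  = {g, d, f, h, b, e}
∂A     = {g, d, f, b}

open subsets of A: {}, {e}, {h, e}; so int(A) = {h, e}
closure: X∖int(X∖A) = X∖{a} = {g, d, f, h, b, e}
∂A = {g, d, f, h, b, e} minus {h, e} = {g, d, f, b}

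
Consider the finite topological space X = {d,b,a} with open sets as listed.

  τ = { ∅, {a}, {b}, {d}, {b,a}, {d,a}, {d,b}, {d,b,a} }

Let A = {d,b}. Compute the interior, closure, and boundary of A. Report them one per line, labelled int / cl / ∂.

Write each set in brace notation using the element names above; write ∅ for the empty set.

int(A) = {d,b}
cl(A)  = {d,b}
∂A     = ∅

opens ⊆ A: ∅, {b}, {d}, {d,b}; union → int = {d,b}
complement {a}; its interior {a}; cl(A) = X∖{a} = {d,b}
boundary = {d,b} ∖ {d,b} = ∅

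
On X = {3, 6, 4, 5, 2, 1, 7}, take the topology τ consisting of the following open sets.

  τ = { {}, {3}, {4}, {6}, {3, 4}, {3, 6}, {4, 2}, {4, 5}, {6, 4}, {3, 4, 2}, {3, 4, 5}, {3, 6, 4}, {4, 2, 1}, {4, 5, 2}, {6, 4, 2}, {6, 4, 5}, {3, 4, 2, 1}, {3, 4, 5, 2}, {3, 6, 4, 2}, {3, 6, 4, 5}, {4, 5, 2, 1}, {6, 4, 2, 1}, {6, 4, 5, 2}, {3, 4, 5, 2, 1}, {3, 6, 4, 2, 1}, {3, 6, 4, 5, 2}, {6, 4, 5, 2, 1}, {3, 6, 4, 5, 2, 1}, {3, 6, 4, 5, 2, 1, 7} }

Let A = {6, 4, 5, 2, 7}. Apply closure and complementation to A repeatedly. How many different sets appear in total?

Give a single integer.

X∖A={3, 1}, int(X∖A)={3}, hence cl(A)={6, 4, 5, 2, 1, 7}
Orbit (k=closure, c=complement):
  1. A     = {6, 4, 5, 2, 7}
  2. kA    = {6, 4, 5, 2, 1, 7}
  3. cA    = {3, 1}
  4. ckA   = {3}
  5. kcA   = {3, 1, 7}
  6. kckA  = {3, 7}
  7. ckcA  = {6, 4, 5, 2}
  8. ckckA = {6, 4, 5, 2, 1}
(closed under both — stop)

8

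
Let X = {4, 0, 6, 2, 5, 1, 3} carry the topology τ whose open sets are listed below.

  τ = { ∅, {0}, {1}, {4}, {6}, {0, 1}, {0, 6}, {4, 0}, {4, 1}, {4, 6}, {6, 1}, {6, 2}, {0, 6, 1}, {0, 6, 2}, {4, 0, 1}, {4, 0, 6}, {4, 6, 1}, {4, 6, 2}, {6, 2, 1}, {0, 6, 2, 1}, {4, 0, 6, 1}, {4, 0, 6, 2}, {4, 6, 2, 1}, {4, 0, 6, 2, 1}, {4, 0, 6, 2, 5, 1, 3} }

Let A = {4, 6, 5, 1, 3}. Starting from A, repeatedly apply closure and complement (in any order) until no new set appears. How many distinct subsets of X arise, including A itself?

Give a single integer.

closure: X∖int(X∖A) = X∖{0} = {4, 6, 2, 5, 1, 3}
Let k=closure and c=complement:
  1. A     = {4, 6, 5, 1, 3}
  2. kA    = {4, 6, 2, 5, 1, 3}
  3. cA    = {0, 2}
  4. ckA   = {0}
  5. kcA   = {0, 2, 5, 3}
  6. kckA  = {0, 5, 3}
  7. ckcA  = {4, 6, 1}
  8. ckckA = {4, 6, 2, 1}
— saturated at 8

8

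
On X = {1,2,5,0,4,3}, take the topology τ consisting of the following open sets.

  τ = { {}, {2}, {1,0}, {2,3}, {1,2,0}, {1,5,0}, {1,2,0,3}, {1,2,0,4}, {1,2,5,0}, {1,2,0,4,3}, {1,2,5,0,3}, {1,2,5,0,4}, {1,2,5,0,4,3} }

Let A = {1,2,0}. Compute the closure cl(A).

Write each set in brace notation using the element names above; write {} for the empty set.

complement {5,4,3}; its interior {}; cl(A) = X∖{} = {1,2,5,0,4,3}

{1,2,5,0,4,3}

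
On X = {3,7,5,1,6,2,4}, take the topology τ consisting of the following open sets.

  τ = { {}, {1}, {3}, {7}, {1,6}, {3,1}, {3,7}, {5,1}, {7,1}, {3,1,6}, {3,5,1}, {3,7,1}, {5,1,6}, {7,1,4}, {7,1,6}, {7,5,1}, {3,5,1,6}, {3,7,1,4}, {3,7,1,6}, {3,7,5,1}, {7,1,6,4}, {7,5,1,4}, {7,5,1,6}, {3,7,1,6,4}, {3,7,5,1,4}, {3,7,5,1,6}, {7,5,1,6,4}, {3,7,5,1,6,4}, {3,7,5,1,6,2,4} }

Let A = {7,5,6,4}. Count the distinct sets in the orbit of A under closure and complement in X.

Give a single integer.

8

closure: X∖int(X∖A) = X∖{3,1} = {7,5,6,2,4}
Let k=closure and c=complement:
  1. A     = {7,5,6,4}
  2. kA    = {7,5,6,2,4}
  3. cA    = {3,1,2}
  4. ckA   = {3,1}
  5. kcA   = {3,5,1,6,2,4}
  6. ckcA  = {7}
  7. kckcA = {7,2,4}
  8. ckckcA = {3,5,1,6}
— saturated at 8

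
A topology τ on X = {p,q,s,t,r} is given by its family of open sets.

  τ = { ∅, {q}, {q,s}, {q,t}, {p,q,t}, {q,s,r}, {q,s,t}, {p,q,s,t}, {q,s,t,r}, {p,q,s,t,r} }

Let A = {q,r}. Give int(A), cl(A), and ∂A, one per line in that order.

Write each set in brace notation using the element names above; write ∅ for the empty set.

U open, U⊆A: ∅, {q}. int(A) = ⋃ = {q}
X∖A={p,s,t}, int(X∖A)=∅, hence cl(A)={p,q,s,t,r}
∂A: remove int from cl → {p,s,t,r}

int(A) = {q}
cl(A)  = {p,q,s,t,r}
∂A     = {p,s,t,r}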